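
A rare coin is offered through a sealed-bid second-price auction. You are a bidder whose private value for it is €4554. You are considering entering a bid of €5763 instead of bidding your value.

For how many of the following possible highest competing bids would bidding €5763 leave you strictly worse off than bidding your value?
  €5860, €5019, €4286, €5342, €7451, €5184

3

The deviation hurts exactly when the highest competing bid lies strictly between €4554 and €5763 — overbidding then wins at a price above your value.
€5860: above both → same outcome either way.
€5019: inside the interval → strictly worse (loss €465).
€4286: below both → same outcome either way.
€5342: inside the interval → strictly worse (loss €788).
€7451: above both → same outcome either way.
€5184: inside the interval → strictly worse (loss €630).
Count: 3.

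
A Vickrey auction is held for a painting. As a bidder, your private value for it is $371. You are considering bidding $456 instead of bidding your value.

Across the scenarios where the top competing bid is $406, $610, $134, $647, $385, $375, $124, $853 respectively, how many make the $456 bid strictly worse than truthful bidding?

The deviation hurts exactly when the highest competing bid lies strictly between $371 and $456 — overbidding then wins at a price above your value.
$406: inside the interval → strictly worse (loss $35).
$610: above both → same outcome either way.
$134: below both → same outcome either way.
$647: above both → same outcome either way.
$385: inside the interval → strictly worse (loss $14).
$375: inside the interval → strictly worse (loss $4).
$124: below both → same outcome either way.
$853: above both → same outcome either way.
Count: 3.

3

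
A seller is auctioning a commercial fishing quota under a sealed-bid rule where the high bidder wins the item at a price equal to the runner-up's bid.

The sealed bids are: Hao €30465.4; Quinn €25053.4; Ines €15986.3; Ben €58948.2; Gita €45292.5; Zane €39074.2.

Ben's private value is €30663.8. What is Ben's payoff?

−€14628.7

Highest bid: Ben at €58948.2, so Ben wins.
Second-highest bid: Gita at €45292.5 — that is the price the winner pays.
Ben's payoff = value − price = €30663.8 − €45292.5 = −€14628.7.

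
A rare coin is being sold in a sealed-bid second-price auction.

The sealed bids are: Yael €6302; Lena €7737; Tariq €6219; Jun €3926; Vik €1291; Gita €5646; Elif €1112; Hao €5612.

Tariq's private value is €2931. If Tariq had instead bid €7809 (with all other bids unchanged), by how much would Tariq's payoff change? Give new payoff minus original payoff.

−€4806

The highest bid among the other bidders is €7737; Tariq's bid doesn't change that.
Original bid €6219: Tariq is not highest (top rival bid is €7737); payoff €0.
Alternative bid €7809: Tariq is highest, pays the top rival bid €7737; payoff €2931 − €7737 = −€4806.
Change in payoff = −€4806 − (€0) = −€4806.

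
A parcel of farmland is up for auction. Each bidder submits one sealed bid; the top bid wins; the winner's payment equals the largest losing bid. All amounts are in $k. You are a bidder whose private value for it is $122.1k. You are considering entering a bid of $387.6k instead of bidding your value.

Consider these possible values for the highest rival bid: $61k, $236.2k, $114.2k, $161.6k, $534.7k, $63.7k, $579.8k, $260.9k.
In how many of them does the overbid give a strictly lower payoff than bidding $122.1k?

The deviation hurts exactly when the highest competing bid lies strictly between $122.1k and $387.6k — overbidding then wins at a price above your value.
$61k: below both → same outcome either way.
$236.2k: inside the interval → strictly worse (loss $114.1k).
$114.2k: below both → same outcome either way.
$161.6k: inside the interval → strictly worse (loss $39.5k).
$534.7k: above both → same outcome either way.
$63.7k: below both → same outcome either way.
$579.8k: above both → same outcome either way.
$260.9k: inside the interval → strictly worse (loss $138.8k).
Count: 3.

3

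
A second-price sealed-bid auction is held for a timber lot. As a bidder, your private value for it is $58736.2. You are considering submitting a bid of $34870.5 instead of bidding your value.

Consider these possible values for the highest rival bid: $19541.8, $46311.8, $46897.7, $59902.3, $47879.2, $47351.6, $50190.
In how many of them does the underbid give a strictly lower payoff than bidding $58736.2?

5

The deviation hurts exactly when the highest competing bid lies strictly between $34870.5 and $58736.2 — underbidding then forfeits a profitable win.
$19541.8: below both → same outcome either way.
$46311.8: inside the interval → strictly worse (loss $12424.4).
$46897.7: inside the interval → strictly worse (loss $11838.5).
$59902.3: above both → same outcome either way.
$47879.2: inside the interval → strictly worse (loss $10857).
$47351.6: inside the interval → strictly worse (loss $11384.6).
$50190: inside the interval → strictly worse (loss $8546.2).
Count: 5.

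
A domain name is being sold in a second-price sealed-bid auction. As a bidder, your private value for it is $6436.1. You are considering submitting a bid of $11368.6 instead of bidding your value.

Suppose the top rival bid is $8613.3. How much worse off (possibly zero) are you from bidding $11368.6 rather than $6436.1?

Bidding your value $6436.1: you lose (since $6436.1 < $8613.3). Payoff $0.
Bidding $11368.6: you win and pay $8613.3. Payoff $6436.1 − $8613.3 = −$2177.2.
The competing bid $8613.3 lies between your value and your inflated bid, so overbidding wins an item priced above your value.
Loss from deviating = $0 − (−$2177.2) = $2177.2.
Truthful bidding weakly dominates here: raising your bid can only win items priced above your value, and lowering it can only forfeit items priced below.

$2177.2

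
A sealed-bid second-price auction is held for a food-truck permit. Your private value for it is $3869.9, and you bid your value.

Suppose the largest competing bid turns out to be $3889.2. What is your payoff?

Your bid $3869.9 is below the highest competing bid $3889.2, so you lose.
A losing bidder pays nothing and receives nothing: payoff = $0.

$0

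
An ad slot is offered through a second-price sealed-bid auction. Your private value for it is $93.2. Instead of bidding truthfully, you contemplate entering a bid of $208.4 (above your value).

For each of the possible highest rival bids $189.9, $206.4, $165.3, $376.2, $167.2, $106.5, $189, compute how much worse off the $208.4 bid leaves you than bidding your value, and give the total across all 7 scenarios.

The deviation costs you only when the competing bid falls strictly between $93.2 and $208.4; elsewhere both bids give the same outcome.
$189.9: truthful payoff $0, deviation payoff −$96.7 → loss $96.7.
$206.4: truthful payoff $0, deviation payoff −$113.2 → loss $113.2.
$165.3: truthful payoff $0, deviation payoff −$72.1 → loss $72.1.
$376.2: outcomes coincide → loss $0.
$167.2: truthful payoff $0, deviation payoff −$74 → loss $74.
$106.5: truthful payoff $0, deviation payoff −$13.3 → loss $13.3.
$189: truthful payoff $0, deviation payoff −$95.8 → loss $95.8.
Total loss = $96.7 + $113.2 + $72.1 + $74 + $13.3 + $95.8 = $465.1.
In a second-price auction your bid sets only whether you win, not what you pay, so bidding your true value is weakly dominant.

$465.1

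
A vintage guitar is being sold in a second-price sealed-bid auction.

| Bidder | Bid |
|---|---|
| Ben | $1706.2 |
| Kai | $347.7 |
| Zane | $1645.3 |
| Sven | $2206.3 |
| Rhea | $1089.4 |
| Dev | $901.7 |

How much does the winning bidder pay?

$1706.2

Highest bid: Sven at $2206.3, so Sven wins.
Second-highest bid: Ben at $1706.2 — that is the price the winner pays.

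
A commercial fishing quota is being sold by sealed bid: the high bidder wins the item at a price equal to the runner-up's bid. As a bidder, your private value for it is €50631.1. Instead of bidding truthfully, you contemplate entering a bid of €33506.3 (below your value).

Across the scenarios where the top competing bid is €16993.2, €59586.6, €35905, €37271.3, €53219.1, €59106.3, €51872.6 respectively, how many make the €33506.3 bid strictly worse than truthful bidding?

The deviation hurts exactly when the highest competing bid lies strictly between €33506.3 and €50631.1 — underbidding then forfeits a profitable win.
€16993.2: below both → same outcome either way.
€59586.6: above both → same outcome either way.
€35905: inside the interval → strictly worse (loss €14726.1).
€37271.3: inside the interval → strictly worse (loss €13359.8).
€53219.1: above both → same outcome either way.
€59106.3: above both → same outcome either way.
€51872.6: above both → same outcome either way.
Count: 2.

2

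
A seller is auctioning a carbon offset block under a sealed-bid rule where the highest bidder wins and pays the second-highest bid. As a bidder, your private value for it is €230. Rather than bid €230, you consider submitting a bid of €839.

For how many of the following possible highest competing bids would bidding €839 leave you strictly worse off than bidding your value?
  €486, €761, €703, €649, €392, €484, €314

7

The deviation hurts exactly when the highest competing bid lies strictly between €230 and €839 — overbidding then wins at a price above your value.
€486: inside the interval → strictly worse (loss €256).
€761: inside the interval → strictly worse (loss €531).
€703: inside the interval → strictly worse (loss €473).
€649: inside the interval → strictly worse (loss €419).
€392: inside the interval → strictly worse (loss €162).
€484: inside the interval → strictly worse (loss €254).
€314: inside the interval → strictly worse (loss €84).
Count: 7.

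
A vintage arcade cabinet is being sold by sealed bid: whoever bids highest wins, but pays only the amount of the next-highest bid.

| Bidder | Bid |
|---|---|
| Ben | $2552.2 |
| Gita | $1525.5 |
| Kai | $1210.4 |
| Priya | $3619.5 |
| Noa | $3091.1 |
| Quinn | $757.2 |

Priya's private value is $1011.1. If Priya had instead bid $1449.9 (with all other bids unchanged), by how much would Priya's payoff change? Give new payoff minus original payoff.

The highest bid among the other bidders is $3091.1; Priya's bid doesn't change that.
Original bid $3619.5: Priya is highest, pays the top rival bid $3091.1; payoff $1011.1 − $3091.1 = −$2080.
Alternative bid $1449.9: Priya is not highest (top rival bid is $3091.1); payoff $0.
Change in payoff = $0 − (−$2080) = $2080.

$2080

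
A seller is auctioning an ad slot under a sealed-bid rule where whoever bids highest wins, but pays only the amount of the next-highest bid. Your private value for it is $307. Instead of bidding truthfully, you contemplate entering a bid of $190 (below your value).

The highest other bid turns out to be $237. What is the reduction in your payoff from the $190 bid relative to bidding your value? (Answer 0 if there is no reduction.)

$70

Bidding your value $307: you win (since $307 > $237) and pay $237. Payoff $70.
Bidding $190: you lose. Payoff $0.
The competing bid $237 lies between your shaded bid and your value, so underbidding forfeits an item you could have won at a profitable price.
Loss from deviating = $70 − ($0) = $70.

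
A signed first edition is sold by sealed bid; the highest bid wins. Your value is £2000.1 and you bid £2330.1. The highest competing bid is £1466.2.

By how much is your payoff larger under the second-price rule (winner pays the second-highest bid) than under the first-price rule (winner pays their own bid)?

£863.9

You have the highest bid, so you win under either rule.
Second-price: pay £1466.2 → payoff £533.9.
First-price: pay your own bid £2330.1 → payoff −£330.
Difference = £533.9 − (−£330) = £863.9.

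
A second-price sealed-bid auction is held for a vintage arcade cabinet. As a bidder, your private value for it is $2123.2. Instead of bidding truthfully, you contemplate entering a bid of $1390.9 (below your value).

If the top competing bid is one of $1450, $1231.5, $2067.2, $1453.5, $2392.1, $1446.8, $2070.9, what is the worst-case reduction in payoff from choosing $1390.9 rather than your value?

$1450: truthful gives $673.2, deviation gives $0 → loss $673.2.
$1231.5: same outcome either way → loss $0.
$2067.2: truthful gives $56, deviation gives $0 → loss $56.
$1453.5: truthful gives $669.7, deviation gives $0 → loss $669.7.
$2392.1: same outcome either way → loss $0.
$1446.8: truthful gives $676.4, deviation gives $0 → loss $676.4.
$2070.9: truthful gives $52.3, deviation gives $0 → loss $52.3.
Maximum loss: $676.4.

$676.4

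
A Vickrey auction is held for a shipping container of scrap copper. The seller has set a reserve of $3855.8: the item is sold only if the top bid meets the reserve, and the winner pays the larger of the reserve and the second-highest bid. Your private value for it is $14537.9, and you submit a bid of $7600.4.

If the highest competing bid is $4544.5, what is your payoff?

$9993.4

Your bid $7600.4 is the highest and exceeds the reserve.
Price = max(second-highest bid, reserve) = max($4544.5, $3855.8) = $4544.5.
Payoff = $14537.9 − $4544.5 = $9993.4.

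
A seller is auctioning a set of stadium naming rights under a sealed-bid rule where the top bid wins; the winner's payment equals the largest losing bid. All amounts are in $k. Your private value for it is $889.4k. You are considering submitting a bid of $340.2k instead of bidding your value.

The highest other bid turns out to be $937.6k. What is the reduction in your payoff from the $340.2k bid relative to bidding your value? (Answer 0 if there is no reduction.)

Bidding your value $889.4k: you lose (since $889.4k < $937.6k). Payoff $0k.
Bidding $340.2k: you lose. Payoff $0k.
Difference = $0k − $0k = $0k; both bids lead to the same outcome because the competing bid is above both your value and your alternative bid.

$0k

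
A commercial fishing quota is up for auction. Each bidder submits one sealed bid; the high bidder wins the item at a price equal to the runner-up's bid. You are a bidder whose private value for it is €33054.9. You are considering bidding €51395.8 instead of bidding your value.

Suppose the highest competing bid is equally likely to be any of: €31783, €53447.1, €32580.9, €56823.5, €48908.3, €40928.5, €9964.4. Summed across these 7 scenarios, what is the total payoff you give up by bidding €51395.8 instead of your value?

€23727

The deviation costs you only when the competing bid falls strictly between €33054.9 and €51395.8; elsewhere both bids give the same outcome.
€31783: outcomes coincide → loss €0.
€53447.1: outcomes coincide → loss €0.
€32580.9: outcomes coincide → loss €0.
€56823.5: outcomes coincide → loss €0.
€48908.3: truthful payoff €0, deviation payoff −€15853.4 → loss €15853.4.
€40928.5: truthful payoff €0, deviation payoff −€7873.6 → loss €7873.6.
€9964.4: outcomes coincide → loss €0.
Total loss = €15853.4 + €7873.6 = €23727.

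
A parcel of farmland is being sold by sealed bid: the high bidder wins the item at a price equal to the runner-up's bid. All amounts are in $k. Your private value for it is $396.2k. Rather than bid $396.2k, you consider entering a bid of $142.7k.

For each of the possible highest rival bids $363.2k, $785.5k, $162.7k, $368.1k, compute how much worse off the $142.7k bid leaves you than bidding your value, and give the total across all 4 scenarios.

The deviation costs you only when the competing bid falls strictly between $142.7k and $396.2k; elsewhere both bids give the same outcome.
$363.2k: truthful payoff $33k, deviation payoff $0k → loss $33k.
$785.5k: outcomes coincide → loss $0k.
$162.7k: truthful payoff $233.5k, deviation payoff $0k → loss $233.5k.
$368.1k: truthful payoff $28.1k, deviation payoff $0k → loss $28.1k.
Total loss = $33k + $233.5k + $28.1k = $294.6k.

$294.6k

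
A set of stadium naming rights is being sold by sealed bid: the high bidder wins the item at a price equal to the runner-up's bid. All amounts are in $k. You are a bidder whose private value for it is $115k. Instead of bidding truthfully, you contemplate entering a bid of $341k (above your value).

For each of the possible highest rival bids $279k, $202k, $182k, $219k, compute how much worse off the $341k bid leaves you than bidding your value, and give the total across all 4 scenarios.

$422k

The deviation costs you only when the competing bid falls strictly between $115k and $341k; elsewhere both bids give the same outcome.
$279k: truthful payoff $0k, deviation payoff −$164k → loss $164k.
$202k: truthful payoff $0k, deviation payoff −$87k → loss $87k.
$182k: truthful payoff $0k, deviation payoff −$67k → loss $67k.
$219k: truthful payoff $0k, deviation payoff −$104k → loss $104k.
Total loss = $164k + $87k + $67k + $104k = $422k.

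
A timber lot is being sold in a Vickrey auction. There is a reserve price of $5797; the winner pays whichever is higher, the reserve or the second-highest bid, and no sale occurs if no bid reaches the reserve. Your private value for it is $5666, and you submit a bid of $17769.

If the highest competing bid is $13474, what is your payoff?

Your bid $17769 is the highest and exceeds the reserve.
Price = max(second-highest bid, reserve) = max($13474, $5797) = $13474.
Payoff = $5666 − $13474 = −$7808.

−$7808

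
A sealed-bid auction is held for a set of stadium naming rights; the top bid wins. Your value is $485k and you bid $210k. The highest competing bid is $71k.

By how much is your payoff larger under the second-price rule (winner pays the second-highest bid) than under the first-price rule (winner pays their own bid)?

You have the highest bid, so you win under either rule.
Second-price: pay $71k → payoff $414k.
First-price: pay your own bid $210k → payoff $275k.
Difference = $414k − ($275k) = $139k.

$139k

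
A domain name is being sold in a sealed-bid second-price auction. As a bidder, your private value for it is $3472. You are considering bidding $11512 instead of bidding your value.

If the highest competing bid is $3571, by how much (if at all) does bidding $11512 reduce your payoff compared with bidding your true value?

$99

Bidding your value $3472: you lose (since $3472 < $3571). Payoff $0.
Bidding $11512: you win and pay $3571. Payoff $3472 − $3571 = −$99.
The competing bid $3571 lies between your value and your inflated bid, so overbidding wins an item priced above your value.
Loss from deviating = $0 − (−$99) = $99.
In a second-price auction your bid sets only whether you win, not what you pay, so bidding your true value is weakly dominant.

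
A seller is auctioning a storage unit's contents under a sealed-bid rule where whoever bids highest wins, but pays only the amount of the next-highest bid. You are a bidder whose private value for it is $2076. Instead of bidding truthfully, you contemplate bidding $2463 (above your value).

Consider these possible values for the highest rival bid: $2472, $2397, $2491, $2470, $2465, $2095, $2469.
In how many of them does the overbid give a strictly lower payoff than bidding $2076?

2

The deviation hurts exactly when the highest competing bid lies strictly between $2076 and $2463 — overbidding then wins at a price above your value.
$2472: above both → same outcome either way.
$2397: inside the interval → strictly worse (loss $321).
$2491: above both → same outcome either way.
$2470: above both → same outcome either way.
$2465: above both → same outcome either way.
$2095: inside the interval → strictly worse (loss $19).
$2469: above both → same outcome either way.
Count: 2.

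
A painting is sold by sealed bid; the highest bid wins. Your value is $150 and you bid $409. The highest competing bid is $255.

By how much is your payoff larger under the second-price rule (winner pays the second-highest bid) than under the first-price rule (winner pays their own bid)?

You have the highest bid, so you win under either rule.
Second-price: pay $255 → payoff −$105.
First-price: pay your own bid $409 → payoff −$259.
Difference = −$105 − (−$259) = $154.

$154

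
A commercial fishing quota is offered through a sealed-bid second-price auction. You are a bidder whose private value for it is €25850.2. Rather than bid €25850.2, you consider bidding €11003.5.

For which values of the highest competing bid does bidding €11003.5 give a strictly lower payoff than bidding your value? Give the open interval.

If the competing bid is below €11003.5, both bids win at the same price — no difference.
If it is above €25850.2, both bids lose — no difference.
If it lies strictly between €11003.5 and €25850.2, bidding your value wins at a price below your value (positive payoff) while bidding €11003.5 loses (payoff 0).
So the deviation strictly hurts on the open interval (€11003.5, €25850.2).

(€11003.5, €25850.2)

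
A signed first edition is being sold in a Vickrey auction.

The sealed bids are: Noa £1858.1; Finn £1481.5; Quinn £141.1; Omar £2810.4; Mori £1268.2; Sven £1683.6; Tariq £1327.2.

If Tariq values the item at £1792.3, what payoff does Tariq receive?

Highest bid: Omar at £2810.4, so Omar wins.
Second-highest bid: Noa at £1858.1 — that is the price the winner pays.
Tariq did not win, so Tariq pays nothing and receives nothing: payoff £0.

£0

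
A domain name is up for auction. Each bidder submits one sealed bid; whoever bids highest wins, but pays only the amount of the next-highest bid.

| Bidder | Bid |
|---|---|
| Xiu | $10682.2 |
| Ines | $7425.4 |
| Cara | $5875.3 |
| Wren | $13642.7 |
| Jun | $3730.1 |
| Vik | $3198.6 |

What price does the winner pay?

Highest bid: Wren at $13642.7, so Wren wins.
Second-highest bid: Xiu at $10682.2 — that is the price the winner pays.

$10682.2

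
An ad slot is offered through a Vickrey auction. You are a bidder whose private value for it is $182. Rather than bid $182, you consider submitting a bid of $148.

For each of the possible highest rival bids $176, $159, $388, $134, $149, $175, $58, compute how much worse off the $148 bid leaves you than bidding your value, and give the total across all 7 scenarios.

The deviation costs you only when the competing bid falls strictly between $148 and $182; elsewhere both bids give the same outcome.
$176: truthful payoff $6, deviation payoff $0 → loss $6.
$159: truthful payoff $23, deviation payoff $0 → loss $23.
$388: outcomes coincide → loss $0.
$134: outcomes coincide → loss $0.
$149: truthful payoff $33, deviation payoff $0 → loss $33.
$175: truthful payoff $7, deviation payoff $0 → loss $7.
$58: outcomes coincide → loss $0.
Total loss = $6 + $23 + $33 + $7 = $69.
Because the price is fixed by the runner-up's bid, deviating from your value can only change a good outcome into a bad one — never the reverse.

$69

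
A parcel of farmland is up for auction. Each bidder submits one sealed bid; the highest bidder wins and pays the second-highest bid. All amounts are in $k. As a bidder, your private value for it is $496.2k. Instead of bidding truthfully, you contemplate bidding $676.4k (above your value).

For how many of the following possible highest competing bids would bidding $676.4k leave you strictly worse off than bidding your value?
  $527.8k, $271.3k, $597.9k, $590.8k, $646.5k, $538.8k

The deviation hurts exactly when the highest competing bid lies strictly between $496.2k and $676.4k — overbidding then wins at a price above your value.
$527.8k: inside the interval → strictly worse (loss $31.6k).
$271.3k: below both → same outcome either way.
$597.9k: inside the interval → strictly worse (loss $101.7k).
$590.8k: inside the interval → strictly worse (loss $94.6k).
$646.5k: inside the interval → strictly worse (loss $150.3k).
$538.8k: inside the interval → strictly worse (loss $42.6k).
Count: 5.

5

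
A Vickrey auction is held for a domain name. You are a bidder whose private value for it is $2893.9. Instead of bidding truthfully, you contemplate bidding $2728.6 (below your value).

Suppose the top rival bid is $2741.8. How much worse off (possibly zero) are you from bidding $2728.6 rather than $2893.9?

$152.1

Bidding your value $2893.9: you win (since $2893.9 > $2741.8) and pay $2741.8. Payoff $152.1.
Bidding $2728.6: you lose. Payoff $0.
The competing bid $2741.8 lies between your shaded bid and your value, so underbidding forfeits an item you could have won at a profitable price.
Loss from deviating = $152.1 − ($0) = $152.1.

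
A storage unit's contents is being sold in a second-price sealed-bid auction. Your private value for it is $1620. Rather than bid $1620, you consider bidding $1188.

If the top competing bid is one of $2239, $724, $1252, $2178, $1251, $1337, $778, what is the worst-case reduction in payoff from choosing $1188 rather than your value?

$2239: same outcome either way → loss $0.
$724: same outcome either way → loss $0.
$1252: truthful gives $368, deviation gives $0 → loss $368.
$2178: same outcome either way → loss $0.
$1251: truthful gives $369, deviation gives $0 → loss $369.
$1337: truthful gives $283, deviation gives $0 → loss $283.
$778: same outcome either way → loss $0.
Maximum loss: $369.

$369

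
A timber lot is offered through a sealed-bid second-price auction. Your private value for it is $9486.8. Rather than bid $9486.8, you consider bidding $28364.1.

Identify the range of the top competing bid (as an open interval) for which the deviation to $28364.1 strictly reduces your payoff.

($9486.8, $28364.1)

If the competing bid is below $9486.8, both bids win at the same price — no difference.
If it is above $28364.1, both bids lose — no difference.
If it lies strictly between $9486.8 and $28364.1, bidding your value loses (payoff 0) while bidding $28364.1 wins at a price above your value (payoff negative).
So the deviation strictly hurts on the open interval ($9486.8, $28364.1).
In a second-price auction your bid sets only whether you win, not what you pay, so bidding your true value is weakly dominant.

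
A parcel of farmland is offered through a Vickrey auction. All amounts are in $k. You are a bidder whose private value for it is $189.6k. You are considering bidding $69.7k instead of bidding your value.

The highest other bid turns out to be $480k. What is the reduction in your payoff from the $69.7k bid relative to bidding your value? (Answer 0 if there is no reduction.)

$0k

Bidding your value $189.6k: you lose (since $189.6k < $480k). Payoff $0k.
Bidding $69.7k: you lose. Payoff $0k.
Difference = $0k − $0k = $0k; both bids lead to the same outcome because the competing bid is above both your value and your alternative bid.
In a second-price auction your bid sets only whether you win, not what you pay, so bidding your true value is weakly dominant.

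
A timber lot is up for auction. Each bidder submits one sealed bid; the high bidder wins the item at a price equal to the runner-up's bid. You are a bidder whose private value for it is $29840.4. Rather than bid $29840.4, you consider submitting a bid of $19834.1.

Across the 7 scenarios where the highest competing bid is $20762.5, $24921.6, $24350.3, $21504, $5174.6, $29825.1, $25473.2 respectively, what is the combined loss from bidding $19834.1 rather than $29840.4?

$32205.7

The deviation costs you only when the competing bid falls strictly between $19834.1 and $29840.4; elsewhere both bids give the same outcome.
$20762.5: truthful payoff $9077.9, deviation payoff $0 → loss $9077.9.
$24921.6: truthful payoff $4918.8, deviation payoff $0 → loss $4918.8.
$24350.3: truthful payoff $5490.1, deviation payoff $0 → loss $5490.1.
$21504: truthful payoff $8336.4, deviation payoff $0 → loss $8336.4.
$5174.6: outcomes coincide → loss $0.
$29825.1: truthful payoff $15.3, deviation payoff $0 → loss $15.3.
$25473.2: truthful payoff $4367.2, deviation payoff $0 → loss $4367.2.
Total loss = $9077.9 + $4918.8 + $5490.1 + $8336.4 + $15.3 + $4367.2 = $32205.7.
In a second-price auction your bid sets only whether you win, not what you pay, so bidding your true value is weakly dominant.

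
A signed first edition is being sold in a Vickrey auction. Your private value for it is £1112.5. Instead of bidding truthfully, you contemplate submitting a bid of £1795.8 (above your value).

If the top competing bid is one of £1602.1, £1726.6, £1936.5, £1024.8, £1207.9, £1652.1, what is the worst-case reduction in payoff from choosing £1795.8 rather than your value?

£614.1

£1602.1: truthful gives £0, deviation gives −£489.6 → loss £489.6.
£1726.6: truthful gives £0, deviation gives −£614.1 → loss £614.1.
£1936.5: same outcome either way → loss £0.
£1024.8: same outcome either way → loss £0.
£1207.9: truthful gives £0, deviation gives −£95.4 → loss £95.4.
£1652.1: truthful gives £0, deviation gives −£539.6 → loss £539.6.
Maximum loss: £614.1.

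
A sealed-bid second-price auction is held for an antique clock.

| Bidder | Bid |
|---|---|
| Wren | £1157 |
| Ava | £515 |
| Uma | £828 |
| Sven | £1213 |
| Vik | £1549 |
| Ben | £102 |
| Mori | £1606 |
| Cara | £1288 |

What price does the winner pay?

£1549

Highest bid: Mori at £1606, so Mori wins.
Second-highest bid: Vik at £1549 — that is the price the winner pays.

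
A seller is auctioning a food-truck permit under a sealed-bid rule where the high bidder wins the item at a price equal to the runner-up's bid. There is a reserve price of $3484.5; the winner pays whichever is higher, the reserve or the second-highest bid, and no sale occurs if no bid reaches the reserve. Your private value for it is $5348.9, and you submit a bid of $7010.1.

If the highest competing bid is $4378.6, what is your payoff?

$970.3

Your bid $7010.1 is the highest and exceeds the reserve.
Price = max(second-highest bid, reserve) = max($4378.6, $3484.5) = $4378.6.
Payoff = $5348.9 − $4378.6 = $970.3.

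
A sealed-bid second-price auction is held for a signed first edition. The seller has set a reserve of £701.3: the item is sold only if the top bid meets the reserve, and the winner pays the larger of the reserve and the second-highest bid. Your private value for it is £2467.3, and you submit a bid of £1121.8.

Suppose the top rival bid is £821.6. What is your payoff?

£1645.7

Your bid £1121.8 is the highest and exceeds the reserve.
Price = max(second-highest bid, reserve) = max(£821.6, £701.3) = £821.6.
Payoff = £2467.3 − £821.6 = £1645.7.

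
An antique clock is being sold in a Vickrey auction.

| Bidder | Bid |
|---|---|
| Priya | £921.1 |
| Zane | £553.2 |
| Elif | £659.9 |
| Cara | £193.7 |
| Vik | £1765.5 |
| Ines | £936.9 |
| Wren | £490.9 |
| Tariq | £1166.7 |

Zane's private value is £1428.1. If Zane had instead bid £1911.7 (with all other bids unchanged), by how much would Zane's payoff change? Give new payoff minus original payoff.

The highest bid among the other bidders is £1765.5; Zane's bid doesn't change that.
Original bid £553.2: Zane is not highest (top rival bid is £1765.5); payoff £0.
Alternative bid £1911.7: Zane is highest, pays the top rival bid £1765.5; payoff £1428.1 − £1765.5 = −£337.4.
Change in payoff = −£337.4 − (£0) = −£337.4.

−£337.4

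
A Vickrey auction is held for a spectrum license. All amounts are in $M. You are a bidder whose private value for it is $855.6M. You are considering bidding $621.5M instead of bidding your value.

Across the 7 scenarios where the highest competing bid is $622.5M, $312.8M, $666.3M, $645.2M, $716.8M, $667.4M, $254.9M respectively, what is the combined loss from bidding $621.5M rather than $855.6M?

The deviation costs you only when the competing bid falls strictly between $621.5M and $855.6M; elsewhere both bids give the same outcome.
$622.5M: truthful payoff $233.1M, deviation payoff $0M → loss $233.1M.
$312.8M: outcomes coincide → loss $0M.
$666.3M: truthful payoff $189.3M, deviation payoff $0M → loss $189.3M.
$645.2M: truthful payoff $210.4M, deviation payoff $0M → loss $210.4M.
$716.8M: truthful payoff $138.8M, deviation payoff $0M → loss $138.8M.
$667.4M: truthful payoff $188.2M, deviation payoff $0M → loss $188.2M.
$254.9M: outcomes coincide → loss $0M.
Total loss = $233.1M + $189.3M + $210.4M + $138.8M + $188.2M = $959.8M.

$959.8M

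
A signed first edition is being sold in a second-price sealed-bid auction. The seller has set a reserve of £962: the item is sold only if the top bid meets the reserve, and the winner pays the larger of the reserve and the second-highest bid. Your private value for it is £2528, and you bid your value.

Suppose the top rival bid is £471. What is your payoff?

Your bid £2528 is the highest and exceeds the reserve.
Price = max(second-highest bid, reserve) = max(£471, £962) = £962.
Payoff = £2528 − £962 = £1566.

£1566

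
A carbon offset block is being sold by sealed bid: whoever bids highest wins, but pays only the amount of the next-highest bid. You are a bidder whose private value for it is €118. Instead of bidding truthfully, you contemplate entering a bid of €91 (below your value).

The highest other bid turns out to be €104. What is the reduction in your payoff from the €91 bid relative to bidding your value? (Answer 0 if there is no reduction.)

€14

Bidding your value €118: you win (since €118 > €104) and pay €104. Payoff €14.
Bidding €91: you lose. Payoff €0.
The competing bid €104 lies between your shaded bid and your value, so underbidding forfeits an item you could have won at a profitable price.
Loss from deviating = €14 − (€0) = €14.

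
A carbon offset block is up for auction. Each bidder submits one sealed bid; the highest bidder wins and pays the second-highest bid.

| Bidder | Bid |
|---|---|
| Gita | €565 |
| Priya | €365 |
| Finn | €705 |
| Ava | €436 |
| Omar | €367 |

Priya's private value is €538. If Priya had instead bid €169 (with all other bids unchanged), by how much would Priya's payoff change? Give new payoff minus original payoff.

€0

The highest bid among the other bidders is €705; Priya's bid doesn't change that.
Original bid €365: Priya is not highest (top rival bid is €705); payoff €0.
Alternative bid €169: Priya is not highest (top rival bid is €705); payoff €0.
Change in payoff = €0 − (€0) = €0.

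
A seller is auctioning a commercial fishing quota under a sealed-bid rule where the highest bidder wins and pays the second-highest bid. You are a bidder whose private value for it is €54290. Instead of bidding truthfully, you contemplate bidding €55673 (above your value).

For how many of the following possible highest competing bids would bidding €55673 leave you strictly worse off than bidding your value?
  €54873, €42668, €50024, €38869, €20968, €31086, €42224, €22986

1

The deviation hurts exactly when the highest competing bid lies strictly between €54290 and €55673 — overbidding then wins at a price above your value.
€54873: inside the interval → strictly worse (loss €583).
€42668: below both → same outcome either way.
€50024: below both → same outcome either way.
€38869: below both → same outcome either way.
€20968: below both → same outcome either way.
€31086: below both → same outcome either way.
€42224: below both → same outcome either way.
€22986: below both → same outcome either way.
Count: 1.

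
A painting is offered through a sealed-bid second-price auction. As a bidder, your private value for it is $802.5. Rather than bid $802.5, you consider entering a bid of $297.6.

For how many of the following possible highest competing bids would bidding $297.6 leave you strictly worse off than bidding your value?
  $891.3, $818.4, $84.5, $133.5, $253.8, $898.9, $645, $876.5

1

The deviation hurts exactly when the highest competing bid lies strictly between $297.6 and $802.5 — underbidding then forfeits a profitable win.
$891.3: above both → same outcome either way.
$818.4: above both → same outcome either way.
$84.5: below both → same outcome either way.
$133.5: below both → same outcome either way.
$253.8: below both → same outcome either way.
$898.9: above both → same outcome either way.
$645: inside the interval → strictly worse (loss $157.5).
$876.5: above both → same outcome either way.
Count: 1.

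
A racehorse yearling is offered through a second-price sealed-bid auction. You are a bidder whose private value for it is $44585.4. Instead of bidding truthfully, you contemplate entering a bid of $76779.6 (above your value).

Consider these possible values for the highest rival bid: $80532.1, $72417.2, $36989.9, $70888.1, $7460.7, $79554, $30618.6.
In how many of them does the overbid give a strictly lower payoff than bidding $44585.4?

The deviation hurts exactly when the highest competing bid lies strictly between $44585.4 and $76779.6 — overbidding then wins at a price above your value.
$80532.1: above both → same outcome either way.
$72417.2: inside the interval → strictly worse (loss $27831.8).
$36989.9: below both → same outcome either way.
$70888.1: inside the interval → strictly worse (loss $26302.7).
$7460.7: below both → same outcome either way.
$79554: above both → same outcome either way.
$30618.6: below both → same outcome either way.
Count: 2.

2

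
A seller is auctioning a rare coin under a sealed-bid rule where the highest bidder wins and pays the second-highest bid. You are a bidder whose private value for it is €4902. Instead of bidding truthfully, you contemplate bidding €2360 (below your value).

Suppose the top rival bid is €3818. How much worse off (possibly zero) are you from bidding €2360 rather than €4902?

€1084

Bidding your value €4902: you win (since €4902 > €3818) and pay €3818. Payoff €1084.
Bidding €2360: you lose. Payoff €0.
The competing bid €3818 lies between your shaded bid and your value, so underbidding forfeits an item you could have won at a profitable price.
Loss from deviating = €1084 − (€0) = €1084.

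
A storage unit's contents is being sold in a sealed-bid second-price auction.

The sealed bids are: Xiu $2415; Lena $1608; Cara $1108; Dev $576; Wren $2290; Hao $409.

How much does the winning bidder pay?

$2290

Highest bid: Xiu at $2415, so Xiu wins.
Second-highest bid: Wren at $2290 — that is the price the winner pays.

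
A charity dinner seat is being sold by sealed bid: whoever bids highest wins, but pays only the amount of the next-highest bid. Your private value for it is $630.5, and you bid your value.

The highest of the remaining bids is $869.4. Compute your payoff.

Your bid $630.5 is below the highest competing bid $869.4, so you lose.
A losing bidder pays nothing and receives nothing: payoff = $0.

$0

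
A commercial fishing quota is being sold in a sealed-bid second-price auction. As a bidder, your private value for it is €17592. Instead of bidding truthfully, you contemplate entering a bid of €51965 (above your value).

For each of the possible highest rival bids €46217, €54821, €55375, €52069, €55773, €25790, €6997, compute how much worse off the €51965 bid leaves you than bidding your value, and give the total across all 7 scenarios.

The deviation costs you only when the competing bid falls strictly between €17592 and €51965; elsewhere both bids give the same outcome.
€46217: truthful payoff €0, deviation payoff −€28625 → loss €28625.
€54821: outcomes coincide → loss €0.
€55375: outcomes coincide → loss €0.
€52069: outcomes coincide → loss €0.
€55773: outcomes coincide → loss €0.
€25790: truthful payoff €0, deviation payoff −€8198 → loss €8198.
€6997: outcomes coincide → loss €0.
Total loss = €28625 + €8198 = €36823.

€36823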